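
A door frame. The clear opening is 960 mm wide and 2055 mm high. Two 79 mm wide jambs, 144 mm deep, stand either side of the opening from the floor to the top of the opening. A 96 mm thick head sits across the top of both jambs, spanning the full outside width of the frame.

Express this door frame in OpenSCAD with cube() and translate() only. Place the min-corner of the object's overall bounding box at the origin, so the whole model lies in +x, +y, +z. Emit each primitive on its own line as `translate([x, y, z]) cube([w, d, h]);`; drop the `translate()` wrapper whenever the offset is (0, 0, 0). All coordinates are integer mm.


cube([79, 144, 2055]);
translate([1039, 0, 0]) cube([79, 144, 2055]);
translate([0, 0, 2055]) cube([1118, 144, 96]);


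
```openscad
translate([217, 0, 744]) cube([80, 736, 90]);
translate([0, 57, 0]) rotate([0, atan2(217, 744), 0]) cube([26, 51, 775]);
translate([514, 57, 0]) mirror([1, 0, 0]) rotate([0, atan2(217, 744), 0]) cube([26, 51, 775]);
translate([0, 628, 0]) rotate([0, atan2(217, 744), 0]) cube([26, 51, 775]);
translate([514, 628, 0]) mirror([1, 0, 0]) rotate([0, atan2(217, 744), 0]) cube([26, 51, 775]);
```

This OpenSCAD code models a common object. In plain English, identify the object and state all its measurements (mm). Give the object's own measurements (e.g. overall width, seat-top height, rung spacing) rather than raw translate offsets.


A sawhorse. A 80×736×90 mm beam (x, y, z) sits on two A-frame leg pairs. Each pair is two raked legs of 26×51 mm section (51 mm along y) splaying symmetrically in x. Each leg rises 744 mm vertically over 217 mm of horizontal reach and is 775 mm long along its own axis. Every leg's outer bottom edge rests on the floor and its outer top edge meets a bottom edge of the beam — the left legs (tilting toward +x) meet the beam's −x bottom edge, the right legs (their mirror images, tilting toward −x) meet its +x bottom edge — so the leg tops tuck under the beam, the beam's underside is 744 mm above the floor, and the feet are 514 mm apart outside-to-outside with the beam centred between them. The two leg pairs are set in 57 mm from either end of the beam.


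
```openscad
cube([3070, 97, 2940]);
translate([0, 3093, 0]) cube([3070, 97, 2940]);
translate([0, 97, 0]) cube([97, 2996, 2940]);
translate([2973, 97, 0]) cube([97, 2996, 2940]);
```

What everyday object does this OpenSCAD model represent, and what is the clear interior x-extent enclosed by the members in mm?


A house (or room) frame. The interior width is 2876 mm.

Four 2940 mm walls enclosing a rectangle with no floor or roof — a room or house frame. Outside width is 3070 mm and wall thickness is 97 mm, so the interior width is 3070 − 2 × 97 = 2876 mm.


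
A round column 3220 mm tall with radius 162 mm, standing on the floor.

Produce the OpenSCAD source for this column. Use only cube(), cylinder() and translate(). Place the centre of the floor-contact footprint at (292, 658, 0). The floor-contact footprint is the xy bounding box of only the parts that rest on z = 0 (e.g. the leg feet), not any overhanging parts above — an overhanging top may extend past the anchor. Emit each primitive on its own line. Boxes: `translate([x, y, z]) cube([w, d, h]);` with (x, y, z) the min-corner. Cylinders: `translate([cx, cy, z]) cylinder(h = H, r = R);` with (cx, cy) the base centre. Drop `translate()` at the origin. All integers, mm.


translate([292, 658, 0]) cylinder(h = 3220, r = 162);


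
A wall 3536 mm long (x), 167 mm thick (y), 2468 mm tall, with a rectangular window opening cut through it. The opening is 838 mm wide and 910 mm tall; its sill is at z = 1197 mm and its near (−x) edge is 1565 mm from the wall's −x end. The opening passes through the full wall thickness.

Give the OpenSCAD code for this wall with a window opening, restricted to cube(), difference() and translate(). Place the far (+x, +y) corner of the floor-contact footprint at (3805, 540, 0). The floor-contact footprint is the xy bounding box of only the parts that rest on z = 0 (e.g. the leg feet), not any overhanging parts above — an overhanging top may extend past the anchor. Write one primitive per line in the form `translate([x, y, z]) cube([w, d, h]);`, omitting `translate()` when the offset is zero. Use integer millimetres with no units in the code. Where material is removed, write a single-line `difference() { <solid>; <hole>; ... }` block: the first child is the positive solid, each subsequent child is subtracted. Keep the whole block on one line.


difference() { translate([269, 373, 0]) cube([3536, 167, 2468]); translate([1834, 373, 1197]) cube([838, 167, 910]); }


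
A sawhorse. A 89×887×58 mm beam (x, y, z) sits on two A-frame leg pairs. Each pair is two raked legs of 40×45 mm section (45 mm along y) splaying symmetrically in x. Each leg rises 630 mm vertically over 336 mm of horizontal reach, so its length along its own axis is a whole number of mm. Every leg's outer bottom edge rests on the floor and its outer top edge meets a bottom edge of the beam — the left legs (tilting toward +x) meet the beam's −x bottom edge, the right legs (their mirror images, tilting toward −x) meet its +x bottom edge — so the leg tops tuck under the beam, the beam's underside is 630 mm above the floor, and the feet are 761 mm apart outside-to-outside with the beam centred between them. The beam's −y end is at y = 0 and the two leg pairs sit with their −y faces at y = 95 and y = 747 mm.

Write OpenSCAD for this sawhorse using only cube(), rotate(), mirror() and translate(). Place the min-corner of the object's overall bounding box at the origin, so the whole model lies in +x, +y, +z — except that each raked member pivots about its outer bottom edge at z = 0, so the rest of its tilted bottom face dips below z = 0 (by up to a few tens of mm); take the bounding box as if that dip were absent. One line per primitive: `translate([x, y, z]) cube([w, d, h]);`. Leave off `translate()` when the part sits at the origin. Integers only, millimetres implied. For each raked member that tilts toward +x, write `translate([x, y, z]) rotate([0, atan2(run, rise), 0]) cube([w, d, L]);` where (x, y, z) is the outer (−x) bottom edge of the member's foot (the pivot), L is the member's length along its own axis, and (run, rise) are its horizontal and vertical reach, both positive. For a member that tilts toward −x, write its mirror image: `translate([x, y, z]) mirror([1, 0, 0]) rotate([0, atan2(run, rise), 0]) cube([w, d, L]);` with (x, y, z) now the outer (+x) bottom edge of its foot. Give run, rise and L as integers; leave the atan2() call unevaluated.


translate([336, 0, 630]) cube([89, 887, 58]);
translate([0, 95, 0]) rotate([0, atan2(336, 630), 0]) cube([40, 45, 714]);
translate([761, 95, 0]) mirror([1, 0, 0]) rotate([0, atan2(336, 630), 0]) cube([40, 45, 714]);
translate([0, 747, 0]) rotate([0, atan2(336, 630), 0]) cube([40, 45, 714]);
translate([761, 747, 0]) mirror([1, 0, 0]) rotate([0, atan2(336, 630), 0]) cube([40, 45, 714]);


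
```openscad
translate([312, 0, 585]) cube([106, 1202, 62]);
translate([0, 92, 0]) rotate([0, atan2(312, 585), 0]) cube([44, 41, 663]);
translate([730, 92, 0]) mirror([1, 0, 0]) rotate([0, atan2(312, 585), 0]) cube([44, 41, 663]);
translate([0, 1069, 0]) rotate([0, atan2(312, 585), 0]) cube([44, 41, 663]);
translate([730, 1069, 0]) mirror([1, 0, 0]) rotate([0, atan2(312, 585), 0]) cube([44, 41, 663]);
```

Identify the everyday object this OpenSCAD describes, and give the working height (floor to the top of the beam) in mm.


A sawhorse. The overall height is 647 mm.

A beam across two mirrored pairs of raked legs — a sawhorse. The beam's underside is at z = 585 (matching the legs' vertical rise in atan2(312, 585)) and the beam is 62 mm tall, so its top is at 585 + 62 = 647 mm. The raked legs top out at the beam's underside, so that is the highest point.


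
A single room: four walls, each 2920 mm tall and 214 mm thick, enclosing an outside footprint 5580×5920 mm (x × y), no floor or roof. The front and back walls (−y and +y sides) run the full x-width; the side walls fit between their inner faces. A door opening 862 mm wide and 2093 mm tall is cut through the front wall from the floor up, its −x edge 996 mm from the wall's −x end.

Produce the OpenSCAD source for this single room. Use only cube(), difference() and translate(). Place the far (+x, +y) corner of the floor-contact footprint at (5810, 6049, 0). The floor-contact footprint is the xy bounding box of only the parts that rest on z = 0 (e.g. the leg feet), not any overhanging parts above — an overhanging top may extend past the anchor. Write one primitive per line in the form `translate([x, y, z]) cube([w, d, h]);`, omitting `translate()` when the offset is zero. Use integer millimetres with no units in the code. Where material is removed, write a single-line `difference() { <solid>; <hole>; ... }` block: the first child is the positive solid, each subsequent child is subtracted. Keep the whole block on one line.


difference() { translate([230, 129, 0]) cube([5580, 214, 2920]); translate([1226, 129, 0]) cube([862, 214, 2093]); }
translate([230, 5835, 0]) cube([5580, 214, 2920]);
translate([230, 343, 0]) cube([214, 5492, 2920]);
translate([5596, 343, 0]) cube([214, 5492, 2920]);


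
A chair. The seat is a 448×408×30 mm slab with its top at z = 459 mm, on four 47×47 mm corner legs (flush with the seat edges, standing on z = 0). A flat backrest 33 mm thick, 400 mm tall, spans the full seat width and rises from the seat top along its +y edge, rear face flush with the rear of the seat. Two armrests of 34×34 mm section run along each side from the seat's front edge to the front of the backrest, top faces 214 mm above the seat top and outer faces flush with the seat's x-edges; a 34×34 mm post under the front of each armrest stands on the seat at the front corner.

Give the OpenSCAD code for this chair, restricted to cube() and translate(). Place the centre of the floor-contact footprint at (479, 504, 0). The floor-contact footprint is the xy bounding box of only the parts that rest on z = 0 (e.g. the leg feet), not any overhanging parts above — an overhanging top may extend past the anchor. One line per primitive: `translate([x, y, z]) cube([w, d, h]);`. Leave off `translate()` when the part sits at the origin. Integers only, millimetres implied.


// leg_h = 459 - 30 = 429
// arm post h = 214 - 34 = 180
translate([255, 300, 429]) cube([448, 408, 30]);
translate([255, 300, 0]) cube([47, 47, 429]);
translate([656, 300, 0]) cube([47, 47, 429]);
translate([255, 661, 0]) cube([47, 47, 429]);
translate([656, 661, 0]) cube([47, 47, 429]);
translate([255, 675, 459]) cube([448, 33, 400]);
translate([255, 300, 639]) cube([34, 375, 34]);
translate([669, 300, 639]) cube([34, 375, 34]);
translate([255, 300, 459]) cube([34, 34, 180]);
translate([669, 300, 459]) cube([34, 34, 180]);


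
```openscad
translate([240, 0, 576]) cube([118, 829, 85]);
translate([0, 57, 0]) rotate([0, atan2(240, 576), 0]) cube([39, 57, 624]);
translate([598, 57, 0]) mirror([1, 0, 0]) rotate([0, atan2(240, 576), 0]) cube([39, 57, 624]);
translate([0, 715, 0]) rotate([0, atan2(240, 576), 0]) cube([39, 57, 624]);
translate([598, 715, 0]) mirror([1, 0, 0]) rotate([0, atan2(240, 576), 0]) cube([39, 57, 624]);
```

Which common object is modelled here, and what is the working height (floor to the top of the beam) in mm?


A sawhorse. The overall height is 661 mm.

A beam across two mirrored pairs of raked legs — a sawhorse. The beam's underside is at z = 576 (matching the legs' vertical rise in atan2(240, 576)) and the beam is 85 mm tall, so its top is at 576 + 85 = 661 mm. The raked legs top out at the beam's underside, so that is the highest point.


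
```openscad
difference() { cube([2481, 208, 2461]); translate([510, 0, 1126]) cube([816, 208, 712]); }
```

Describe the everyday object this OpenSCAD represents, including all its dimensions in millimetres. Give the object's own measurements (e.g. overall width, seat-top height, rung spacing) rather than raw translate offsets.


A wall 2481 mm long (x), 208 mm thick (y), 2461 mm tall, with a rectangular window opening cut through it. The opening is 816 mm wide and 712 mm tall; its sill is at z = 1126 mm and its near (−x) edge is 510 mm from the wall's −x end. The opening passes through the full wall thickness.


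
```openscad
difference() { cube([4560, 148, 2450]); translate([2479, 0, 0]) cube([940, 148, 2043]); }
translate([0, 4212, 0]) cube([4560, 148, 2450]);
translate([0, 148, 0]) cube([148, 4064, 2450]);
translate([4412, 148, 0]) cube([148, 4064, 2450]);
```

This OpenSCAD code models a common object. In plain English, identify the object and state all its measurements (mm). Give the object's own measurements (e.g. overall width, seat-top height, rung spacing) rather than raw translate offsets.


A single room: four walls, each 2450 mm tall and 148 mm thick, enclosing an outside footprint 4560×4360 mm (x × y), no floor or roof. The front and back walls (−y and +y sides) run the full x-width; the side walls fit between their inner faces. A door opening 940 mm wide and 2043 mm tall is cut through the front wall from the floor up, its −x edge 2479 mm from the wall's −x end.


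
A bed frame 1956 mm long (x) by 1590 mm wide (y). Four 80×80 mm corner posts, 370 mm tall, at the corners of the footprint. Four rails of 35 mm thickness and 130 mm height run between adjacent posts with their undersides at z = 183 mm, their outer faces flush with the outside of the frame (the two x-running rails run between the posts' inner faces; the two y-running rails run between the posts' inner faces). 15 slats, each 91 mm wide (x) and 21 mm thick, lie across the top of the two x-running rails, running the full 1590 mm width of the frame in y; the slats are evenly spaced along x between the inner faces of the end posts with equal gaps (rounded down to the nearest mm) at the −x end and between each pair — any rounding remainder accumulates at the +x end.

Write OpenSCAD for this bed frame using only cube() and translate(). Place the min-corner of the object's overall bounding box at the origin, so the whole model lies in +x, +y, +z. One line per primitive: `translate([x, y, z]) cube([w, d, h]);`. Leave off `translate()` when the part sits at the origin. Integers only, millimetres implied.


// slat z = rail_z + rail_h = 183 + 130 = 313
// slat gap = ⌊(1796 − 15·91) / 16⌋ = 26
cube([80, 80, 370]);
translate([0, 1510, 0]) cube([80, 80, 370]);
translate([1876, 0, 0]) cube([80, 80, 370]);
translate([1876, 1510, 0]) cube([80, 80, 370]);
translate([80, 0, 183]) cube([1796, 35, 130]);
translate([80, 1555, 183]) cube([1796, 35, 130]);
translate([0, 80, 183]) cube([35, 1430, 130]);
translate([1921, 80, 183]) cube([35, 1430, 130]);
translate([106, 0, 313]) cube([91, 1590, 21]);
translate([223, 0, 313]) cube([91, 1590, 21]);
translate([340, 0, 313]) cube([91, 1590, 21]);
translate([457, 0, 313]) cube([91, 1590, 21]);
translate([574, 0, 313]) cube([91, 1590, 21]);
translate([691, 0, 313]) cube([91, 1590, 21]);
translate([808, 0, 313]) cube([91, 1590, 21]);
translate([925, 0, 313]) cube([91, 1590, 21]);
translate([1042, 0, 313]) cube([91, 1590, 21]);
translate([1159, 0, 313]) cube([91, 1590, 21]);
translate([1276, 0, 313]) cube([91, 1590, 21]);
translate([1393, 0, 313]) cube([91, 1590, 21]);
translate([1510, 0, 313]) cube([91, 1590, 21]);
translate([1627, 0, 313]) cube([91, 1590, 21]);
translate([1744, 0, 313]) cube([91, 1590, 21]);


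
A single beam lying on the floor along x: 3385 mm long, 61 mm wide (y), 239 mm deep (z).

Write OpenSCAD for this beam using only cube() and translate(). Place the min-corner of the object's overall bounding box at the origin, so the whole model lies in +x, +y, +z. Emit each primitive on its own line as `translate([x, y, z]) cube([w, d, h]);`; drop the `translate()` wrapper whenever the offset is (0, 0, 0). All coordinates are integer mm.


cube([3385, 61, 239]);


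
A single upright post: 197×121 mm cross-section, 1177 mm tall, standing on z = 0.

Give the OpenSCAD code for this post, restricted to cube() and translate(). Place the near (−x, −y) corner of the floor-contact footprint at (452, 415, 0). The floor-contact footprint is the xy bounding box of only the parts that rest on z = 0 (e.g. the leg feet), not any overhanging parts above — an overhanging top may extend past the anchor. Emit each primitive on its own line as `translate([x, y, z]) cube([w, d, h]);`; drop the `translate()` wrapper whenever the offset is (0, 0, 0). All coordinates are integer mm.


translate([452, 415, 0]) cube([197, 121, 1177]);


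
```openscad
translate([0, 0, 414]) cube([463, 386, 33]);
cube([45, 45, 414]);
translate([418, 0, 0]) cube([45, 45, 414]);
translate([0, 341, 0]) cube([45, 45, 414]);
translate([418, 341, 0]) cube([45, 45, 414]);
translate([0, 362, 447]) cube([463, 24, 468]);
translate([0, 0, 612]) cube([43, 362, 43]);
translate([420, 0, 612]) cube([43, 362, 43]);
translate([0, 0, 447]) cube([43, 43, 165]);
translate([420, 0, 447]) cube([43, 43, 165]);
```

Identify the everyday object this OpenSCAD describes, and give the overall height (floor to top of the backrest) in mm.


A chair. The overall height is 915 mm.

A slab on four corner posts with a tall panel at the back — a chair. The seat slab sits at z = 414 with thickness 33, and the 468 mm backrest starts at the seat top, so the overall height is 414 + 33 + 468 = 915 mm.


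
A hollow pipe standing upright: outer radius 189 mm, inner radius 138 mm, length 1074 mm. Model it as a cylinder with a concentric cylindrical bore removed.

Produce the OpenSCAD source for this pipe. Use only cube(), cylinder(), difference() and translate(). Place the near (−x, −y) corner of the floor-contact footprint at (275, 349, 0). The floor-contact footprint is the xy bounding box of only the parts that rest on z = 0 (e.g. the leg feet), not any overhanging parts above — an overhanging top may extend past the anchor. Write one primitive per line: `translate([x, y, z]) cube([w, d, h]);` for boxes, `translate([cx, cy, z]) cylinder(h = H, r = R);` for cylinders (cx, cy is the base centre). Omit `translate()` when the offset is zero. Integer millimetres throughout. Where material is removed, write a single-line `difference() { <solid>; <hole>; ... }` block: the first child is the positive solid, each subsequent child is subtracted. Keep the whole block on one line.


difference() { translate([464, 538, 0]) cylinder(h = 1074, r = 189); translate([464, 538, 0]) cylinder(h = 1074, r = 138); }


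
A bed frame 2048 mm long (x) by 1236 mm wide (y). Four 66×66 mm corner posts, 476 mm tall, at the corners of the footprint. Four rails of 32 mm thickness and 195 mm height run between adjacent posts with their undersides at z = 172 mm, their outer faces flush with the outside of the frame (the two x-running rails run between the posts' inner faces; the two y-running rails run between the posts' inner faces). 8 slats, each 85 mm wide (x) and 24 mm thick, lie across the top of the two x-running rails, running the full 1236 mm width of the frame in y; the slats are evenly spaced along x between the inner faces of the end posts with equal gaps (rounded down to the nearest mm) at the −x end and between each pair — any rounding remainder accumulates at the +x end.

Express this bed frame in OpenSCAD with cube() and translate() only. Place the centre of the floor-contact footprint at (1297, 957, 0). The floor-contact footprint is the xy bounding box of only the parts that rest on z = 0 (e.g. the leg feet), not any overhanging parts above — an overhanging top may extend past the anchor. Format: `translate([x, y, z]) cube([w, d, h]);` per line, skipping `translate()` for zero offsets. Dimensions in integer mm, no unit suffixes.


translate([273, 339, 0]) cube([66, 66, 476]);
translate([273, 1509, 0]) cube([66, 66, 476]);
translate([2255, 339, 0]) cube([66, 66, 476]);
translate([2255, 1509, 0]) cube([66, 66, 476]);
translate([339, 339, 172]) cube([1916, 32, 195]);
translate([339, 1543, 172]) cube([1916, 32, 195]);
translate([273, 405, 172]) cube([32, 1104, 195]);
translate([2289, 405, 172]) cube([32, 1104, 195]);
translate([476, 339, 367]) cube([85, 1236, 24]);
translate([698, 339, 367]) cube([85, 1236, 24]);
translate([920, 339, 367]) cube([85, 1236, 24]);
translate([1142, 339, 367]) cube([85, 1236, 24]);
translate([1364, 339, 367]) cube([85, 1236, 24]);
translate([1586, 339, 367]) cube([85, 1236, 24]);
translate([1808, 339, 367]) cube([85, 1236, 24]);
translate([2030, 339, 367]) cube([85, 1236, 24]);


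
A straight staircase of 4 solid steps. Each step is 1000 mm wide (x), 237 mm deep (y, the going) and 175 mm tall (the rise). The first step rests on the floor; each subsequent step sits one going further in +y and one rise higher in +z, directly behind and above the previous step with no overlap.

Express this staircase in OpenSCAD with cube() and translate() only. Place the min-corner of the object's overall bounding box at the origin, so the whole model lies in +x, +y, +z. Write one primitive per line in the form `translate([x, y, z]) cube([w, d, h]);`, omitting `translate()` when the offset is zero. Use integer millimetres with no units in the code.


cube([1000, 237, 175]);
translate([0, 237, 175]) cube([1000, 237, 175]);
translate([0, 474, 350]) cube([1000, 237, 175]);
translate([0, 711, 525]) cube([1000, 237, 175]);


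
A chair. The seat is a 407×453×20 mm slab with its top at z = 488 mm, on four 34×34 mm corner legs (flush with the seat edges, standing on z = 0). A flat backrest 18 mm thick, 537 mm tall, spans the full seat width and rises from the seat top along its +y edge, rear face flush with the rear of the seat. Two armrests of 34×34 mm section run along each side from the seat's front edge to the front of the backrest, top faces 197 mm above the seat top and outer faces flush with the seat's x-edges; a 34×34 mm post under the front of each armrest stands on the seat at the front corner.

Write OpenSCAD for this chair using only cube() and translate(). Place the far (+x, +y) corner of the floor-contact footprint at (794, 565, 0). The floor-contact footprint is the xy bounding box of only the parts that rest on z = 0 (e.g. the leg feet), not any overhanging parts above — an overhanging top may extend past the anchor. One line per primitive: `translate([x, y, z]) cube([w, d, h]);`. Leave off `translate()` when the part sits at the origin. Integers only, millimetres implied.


translate([387, 112, 468]) cube([407, 453, 20]);
translate([387, 112, 0]) cube([34, 34, 468]);
translate([760, 112, 0]) cube([34, 34, 468]);
translate([387, 531, 0]) cube([34, 34, 468]);
translate([760, 531, 0]) cube([34, 34, 468]);
translate([387, 547, 488]) cube([407, 18, 537]);
translate([387, 112, 651]) cube([34, 435, 34]);
translate([760, 112, 651]) cube([34, 435, 34]);
translate([387, 112, 488]) cube([34, 34, 163]);
translate([760, 112, 488]) cube([34, 34, 163]);


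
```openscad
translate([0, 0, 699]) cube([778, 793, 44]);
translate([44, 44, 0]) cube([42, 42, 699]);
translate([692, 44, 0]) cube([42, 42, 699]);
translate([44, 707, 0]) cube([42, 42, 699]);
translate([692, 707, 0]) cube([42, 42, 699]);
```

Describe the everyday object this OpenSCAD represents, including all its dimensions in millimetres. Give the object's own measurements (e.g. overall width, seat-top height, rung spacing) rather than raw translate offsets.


A rectangular dining table. The top is 778×793×44 mm with its upper surface at z = 743 mm. It stands on four 42×42 mm square legs, each inset 44 mm from the nearest pair of top edges, running from the floor to the underside of the top.


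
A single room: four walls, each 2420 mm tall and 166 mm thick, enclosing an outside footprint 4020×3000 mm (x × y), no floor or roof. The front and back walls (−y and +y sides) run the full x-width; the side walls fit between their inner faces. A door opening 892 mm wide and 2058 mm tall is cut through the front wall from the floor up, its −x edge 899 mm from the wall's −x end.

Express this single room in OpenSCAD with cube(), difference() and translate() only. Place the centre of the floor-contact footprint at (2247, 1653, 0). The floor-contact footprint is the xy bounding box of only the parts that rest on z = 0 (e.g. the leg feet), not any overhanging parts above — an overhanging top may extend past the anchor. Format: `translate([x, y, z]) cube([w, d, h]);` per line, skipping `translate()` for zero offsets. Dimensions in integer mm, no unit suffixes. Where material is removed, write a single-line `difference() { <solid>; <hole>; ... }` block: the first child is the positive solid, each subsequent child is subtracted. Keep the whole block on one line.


difference() { translate([237, 153, 0]) cube([4020, 166, 2420]); translate([1136, 153, 0]) cube([892, 166, 2058]); }
translate([237, 2987, 0]) cube([4020, 166, 2420]);
translate([237, 319, 0]) cube([166, 2668, 2420]);
translate([4091, 319, 0]) cube([166, 2668, 2420]);


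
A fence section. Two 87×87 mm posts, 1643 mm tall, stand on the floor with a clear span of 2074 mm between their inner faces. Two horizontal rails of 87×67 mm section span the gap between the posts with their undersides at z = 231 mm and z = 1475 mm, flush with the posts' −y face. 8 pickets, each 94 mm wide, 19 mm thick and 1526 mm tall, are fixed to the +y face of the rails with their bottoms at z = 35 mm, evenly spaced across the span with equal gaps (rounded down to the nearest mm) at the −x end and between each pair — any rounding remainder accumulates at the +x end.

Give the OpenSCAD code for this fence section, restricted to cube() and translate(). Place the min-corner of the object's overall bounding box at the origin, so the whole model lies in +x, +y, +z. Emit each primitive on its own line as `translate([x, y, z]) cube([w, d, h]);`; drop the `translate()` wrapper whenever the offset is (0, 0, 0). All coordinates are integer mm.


cube([87, 87, 1643]);
translate([2161, 0, 0]) cube([87, 87, 1643]);
translate([87, 0, 231]) cube([2074, 87, 67]);
translate([87, 0, 1475]) cube([2074, 87, 67]);
translate([233, 87, 35]) cube([94, 19, 1526]);
translate([473, 87, 35]) cube([94, 19, 1526]);
translate([713, 87, 35]) cube([94, 19, 1526]);
translate([953, 87, 35]) cube([94, 19, 1526]);
translate([1193, 87, 35]) cube([94, 19, 1526]);
translate([1433, 87, 35]) cube([94, 19, 1526]);
translate([1673, 87, 35]) cube([94, 19, 1526]);
translate([1913, 87, 35]) cube([94, 19, 1526]);


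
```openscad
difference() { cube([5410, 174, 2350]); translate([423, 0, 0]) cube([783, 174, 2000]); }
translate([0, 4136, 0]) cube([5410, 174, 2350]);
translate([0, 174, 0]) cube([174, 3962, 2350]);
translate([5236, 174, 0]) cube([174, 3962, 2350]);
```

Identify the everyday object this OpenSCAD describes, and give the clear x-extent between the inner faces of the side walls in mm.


A single room. The interior width is 5062 mm.

Four walls enclosing a rectangle with a door in the front wall — a room. Outside width 5410 minus two 174 mm walls gives 5062 mm.


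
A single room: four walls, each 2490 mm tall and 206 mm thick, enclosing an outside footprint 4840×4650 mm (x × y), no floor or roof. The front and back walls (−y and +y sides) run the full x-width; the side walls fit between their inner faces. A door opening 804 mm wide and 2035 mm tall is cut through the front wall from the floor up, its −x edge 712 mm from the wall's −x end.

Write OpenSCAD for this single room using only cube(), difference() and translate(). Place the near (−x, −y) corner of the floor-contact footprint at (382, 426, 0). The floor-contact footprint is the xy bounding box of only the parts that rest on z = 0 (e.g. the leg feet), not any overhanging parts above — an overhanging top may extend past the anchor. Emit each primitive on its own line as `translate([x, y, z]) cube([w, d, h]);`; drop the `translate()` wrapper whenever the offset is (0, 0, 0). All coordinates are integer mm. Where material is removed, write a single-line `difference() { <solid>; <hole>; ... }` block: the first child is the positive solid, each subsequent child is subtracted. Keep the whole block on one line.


difference() { translate([382, 426, 0]) cube([4840, 206, 2490]); translate([1094, 426, 0]) cube([804, 206, 2035]); }
translate([382, 4870, 0]) cube([4840, 206, 2490]);
translate([382, 632, 0]) cube([206, 4238, 2490]);
translate([5016, 632, 0]) cube([206, 4238, 2490]);


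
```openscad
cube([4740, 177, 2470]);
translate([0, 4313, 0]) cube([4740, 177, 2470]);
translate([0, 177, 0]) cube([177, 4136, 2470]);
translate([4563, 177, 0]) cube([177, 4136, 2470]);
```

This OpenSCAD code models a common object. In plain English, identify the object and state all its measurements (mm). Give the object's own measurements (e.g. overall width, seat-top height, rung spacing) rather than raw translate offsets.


The wall frame of a small rectangular building: four walls, each 2470 mm tall and 177 mm thick, enclosing a footprint 4740 mm (x) by 4490 mm (y) outside-to-outside, with no floor or roof. The front and back walls (the −y and +y sides) span the full width; the two side walls fit between them.


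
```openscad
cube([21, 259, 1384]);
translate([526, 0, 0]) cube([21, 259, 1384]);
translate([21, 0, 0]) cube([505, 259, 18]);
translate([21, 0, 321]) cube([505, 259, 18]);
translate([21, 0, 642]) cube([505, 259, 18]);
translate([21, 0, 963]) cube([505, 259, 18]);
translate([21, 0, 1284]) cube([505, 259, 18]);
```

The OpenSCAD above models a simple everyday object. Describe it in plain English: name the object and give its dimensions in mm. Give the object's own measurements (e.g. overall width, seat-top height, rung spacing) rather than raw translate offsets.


An open bookshelf. Two side panels, each 21 mm thick, 259 mm deep and 1384 mm tall, stand 547 mm apart (outside-to-outside). Between them sit 5 shelves, each 18 mm thick and 259 mm deep, spanning the full gap between the sides. The bottom shelf rests on the floor (its underside at z = 0) and the clear gap between one shelf's top and the next shelf's underside is 303 mm.


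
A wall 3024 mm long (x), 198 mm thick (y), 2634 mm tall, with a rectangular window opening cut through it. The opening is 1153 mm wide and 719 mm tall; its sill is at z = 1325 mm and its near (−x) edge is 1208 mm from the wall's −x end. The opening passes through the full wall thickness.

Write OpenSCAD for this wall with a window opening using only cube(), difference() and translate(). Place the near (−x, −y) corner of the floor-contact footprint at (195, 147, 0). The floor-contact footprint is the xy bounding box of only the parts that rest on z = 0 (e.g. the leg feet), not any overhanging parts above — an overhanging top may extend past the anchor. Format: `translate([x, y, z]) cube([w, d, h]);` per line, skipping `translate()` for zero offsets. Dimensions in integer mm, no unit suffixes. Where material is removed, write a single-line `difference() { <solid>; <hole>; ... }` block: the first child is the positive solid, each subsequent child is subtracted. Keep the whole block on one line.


difference() { translate([195, 147, 0]) cube([3024, 198, 2634]); translate([1403, 147, 1325]) cube([1153, 198, 719]); }


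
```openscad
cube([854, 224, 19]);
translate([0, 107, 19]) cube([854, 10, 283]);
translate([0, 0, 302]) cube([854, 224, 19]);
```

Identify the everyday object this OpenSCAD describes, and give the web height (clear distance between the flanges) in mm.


An I-beam. The web height is 283 mm.

Two wide flanges with a thin centred web — an I-beam. Overall 321 mm minus two 19 mm flanges gives a web of 321 − 2·19 = 283 mm.


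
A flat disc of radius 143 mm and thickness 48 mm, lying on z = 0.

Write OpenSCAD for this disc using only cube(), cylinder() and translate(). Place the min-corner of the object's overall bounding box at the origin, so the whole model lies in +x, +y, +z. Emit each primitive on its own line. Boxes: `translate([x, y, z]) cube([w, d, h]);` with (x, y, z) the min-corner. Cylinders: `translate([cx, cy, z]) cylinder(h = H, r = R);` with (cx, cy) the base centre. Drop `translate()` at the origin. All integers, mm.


translate([143, 143, 0]) cylinder(h = 48, r = 143);


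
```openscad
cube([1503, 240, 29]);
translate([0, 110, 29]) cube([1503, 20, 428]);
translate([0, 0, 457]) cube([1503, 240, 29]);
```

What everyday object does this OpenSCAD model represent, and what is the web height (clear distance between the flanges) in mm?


An I-beam. The web height is 428 mm.

Two wide flanges with a thin centred web — an I-beam. Overall 486 mm minus two 29 mm flanges gives a web of 486 − 2·29 = 428 mm.


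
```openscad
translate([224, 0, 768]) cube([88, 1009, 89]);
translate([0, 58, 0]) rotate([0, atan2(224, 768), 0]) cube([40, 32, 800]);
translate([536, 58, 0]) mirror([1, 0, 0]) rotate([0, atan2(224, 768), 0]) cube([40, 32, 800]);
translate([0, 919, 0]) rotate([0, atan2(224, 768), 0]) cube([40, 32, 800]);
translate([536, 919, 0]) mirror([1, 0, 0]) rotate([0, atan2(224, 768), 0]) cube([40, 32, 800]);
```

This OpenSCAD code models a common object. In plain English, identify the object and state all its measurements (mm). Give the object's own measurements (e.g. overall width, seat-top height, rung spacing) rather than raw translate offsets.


A sawhorse. A 88×1009×89 mm beam (x, y, z) sits on two A-frame leg pairs. Each pair is two raked legs of 40×32 mm section (32 mm along y) splaying symmetrically in x. Each leg rises 768 mm vertically over 224 mm of horizontal reach and is 800 mm long along its own axis. Every leg's outer bottom edge rests on the floor and its outer top edge meets a bottom edge of the beam — the left legs (tilting toward +x) meet the beam's −x bottom edge, the right legs (their mirror images, tilting toward −x) meet its +x bottom edge — so the leg tops tuck under the beam, the beam's underside is 768 mm above the floor, and the feet are 536 mm apart outside-to-outside with the beam centred between them. The two leg pairs are set in 58 mm from either end of the beam.


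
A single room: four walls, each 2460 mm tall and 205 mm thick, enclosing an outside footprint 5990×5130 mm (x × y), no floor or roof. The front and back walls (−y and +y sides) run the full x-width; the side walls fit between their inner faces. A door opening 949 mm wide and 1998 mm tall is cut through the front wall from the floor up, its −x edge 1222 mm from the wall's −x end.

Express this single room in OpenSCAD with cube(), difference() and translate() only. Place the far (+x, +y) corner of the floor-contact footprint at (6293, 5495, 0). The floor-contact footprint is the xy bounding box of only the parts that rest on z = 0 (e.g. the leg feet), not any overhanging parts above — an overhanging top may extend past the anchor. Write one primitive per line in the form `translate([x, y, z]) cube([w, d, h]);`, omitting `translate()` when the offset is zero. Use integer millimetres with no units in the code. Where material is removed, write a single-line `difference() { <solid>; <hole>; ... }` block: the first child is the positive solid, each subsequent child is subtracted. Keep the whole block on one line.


difference() { translate([303, 365, 0]) cube([5990, 205, 2460]); translate([1525, 365, 0]) cube([949, 205, 1998]); }
translate([303, 5290, 0]) cube([5990, 205, 2460]);
translate([303, 570, 0]) cube([205, 4720, 2460]);
translate([6088, 570, 0]) cube([205, 4720, 2460]);


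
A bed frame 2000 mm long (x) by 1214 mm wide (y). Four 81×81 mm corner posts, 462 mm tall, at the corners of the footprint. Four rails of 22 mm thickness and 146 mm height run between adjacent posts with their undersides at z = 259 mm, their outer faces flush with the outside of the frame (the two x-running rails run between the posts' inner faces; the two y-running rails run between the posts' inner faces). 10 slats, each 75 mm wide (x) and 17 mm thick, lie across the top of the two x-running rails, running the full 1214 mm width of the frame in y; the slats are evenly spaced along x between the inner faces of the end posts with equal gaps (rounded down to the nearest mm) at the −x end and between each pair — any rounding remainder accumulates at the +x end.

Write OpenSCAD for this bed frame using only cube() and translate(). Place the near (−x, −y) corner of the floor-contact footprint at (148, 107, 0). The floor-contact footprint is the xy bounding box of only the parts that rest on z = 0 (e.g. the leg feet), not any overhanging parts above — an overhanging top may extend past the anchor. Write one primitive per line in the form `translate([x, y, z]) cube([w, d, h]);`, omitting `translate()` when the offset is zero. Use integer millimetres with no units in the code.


translate([148, 107, 0]) cube([81, 81, 462]);
translate([148, 1240, 0]) cube([81, 81, 462]);
translate([2067, 107, 0]) cube([81, 81, 462]);
translate([2067, 1240, 0]) cube([81, 81, 462]);
translate([229, 107, 259]) cube([1838, 22, 146]);
translate([229, 1299, 259]) cube([1838, 22, 146]);
translate([148, 188, 259]) cube([22, 1052, 146]);
translate([2126, 188, 259]) cube([22, 1052, 146]);
translate([327, 107, 405]) cube([75, 1214, 17]);
translate([500, 107, 405]) cube([75, 1214, 17]);
translate([673, 107, 405]) cube([75, 1214, 17]);
translate([846, 107, 405]) cube([75, 1214, 17]);
translate([1019, 107, 405]) cube([75, 1214, 17]);
translate([1192, 107, 405]) cube([75, 1214, 17]);
translate([1365, 107, 405]) cube([75, 1214, 17]);
translate([1538, 107, 405]) cube([75, 1214, 17]);
translate([1711, 107, 405]) cube([75, 1214, 17]);
translate([1884, 107, 405]) cube([75, 1214, 17]);


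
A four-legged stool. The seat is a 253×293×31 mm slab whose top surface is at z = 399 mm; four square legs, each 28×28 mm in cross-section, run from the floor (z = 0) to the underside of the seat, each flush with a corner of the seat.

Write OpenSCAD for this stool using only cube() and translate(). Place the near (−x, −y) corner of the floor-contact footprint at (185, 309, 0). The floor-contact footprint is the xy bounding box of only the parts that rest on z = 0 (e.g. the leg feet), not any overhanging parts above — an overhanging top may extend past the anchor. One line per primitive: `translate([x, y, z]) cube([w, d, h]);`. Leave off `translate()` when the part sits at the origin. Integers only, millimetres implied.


translate([185, 309, 368]) cube([253, 293, 31]);
translate([185, 309, 0]) cube([28, 28, 368]);
translate([410, 309, 0]) cube([28, 28, 368]);
translate([185, 574, 0]) cube([28, 28, 368]);
translate([410, 574, 0]) cube([28, 28, 368]);


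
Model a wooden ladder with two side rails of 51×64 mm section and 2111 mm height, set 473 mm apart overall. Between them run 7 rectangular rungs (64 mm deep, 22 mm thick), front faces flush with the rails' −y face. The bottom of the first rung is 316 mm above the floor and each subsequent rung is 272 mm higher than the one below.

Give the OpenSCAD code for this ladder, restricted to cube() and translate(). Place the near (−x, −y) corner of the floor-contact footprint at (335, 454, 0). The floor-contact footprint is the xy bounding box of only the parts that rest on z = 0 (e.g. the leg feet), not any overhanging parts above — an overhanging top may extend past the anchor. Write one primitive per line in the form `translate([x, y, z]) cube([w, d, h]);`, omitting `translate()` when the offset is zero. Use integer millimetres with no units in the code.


translate([335, 454, 0]) cube([51, 64, 2111]);
translate([757, 454, 0]) cube([51, 64, 2111]);
translate([386, 454, 316]) cube([371, 64, 22]);
translate([386, 454, 588]) cube([371, 64, 22]);
translate([386, 454, 860]) cube([371, 64, 22]);
translate([386, 454, 1132]) cube([371, 64, 22]);
translate([386, 454, 1404]) cube([371, 64, 22]);
translate([386, 454, 1676]) cube([371, 64, 22]);
translate([386, 454, 1948]) cube([371, 64, 22]);


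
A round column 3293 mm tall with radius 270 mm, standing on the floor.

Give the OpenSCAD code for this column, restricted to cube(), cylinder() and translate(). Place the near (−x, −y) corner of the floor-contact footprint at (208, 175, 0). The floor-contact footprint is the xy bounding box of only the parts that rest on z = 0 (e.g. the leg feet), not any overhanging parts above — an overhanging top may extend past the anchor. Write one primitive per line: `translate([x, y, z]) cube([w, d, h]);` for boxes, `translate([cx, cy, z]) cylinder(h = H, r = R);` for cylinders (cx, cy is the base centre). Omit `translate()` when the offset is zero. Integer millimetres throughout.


translate([478, 445, 0]) cylinder(h = 3293, r = 270);
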